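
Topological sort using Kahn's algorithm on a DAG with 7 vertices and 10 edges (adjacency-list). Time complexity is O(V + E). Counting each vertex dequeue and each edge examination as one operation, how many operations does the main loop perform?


Kahn's algorithm:
  1. Compute in-degrees: O(V + E)
  2. Process queue: each vertex dequeued once (O(V))
     each edge examined once (O(E))
Total = V + E = 7 + 10 = 17


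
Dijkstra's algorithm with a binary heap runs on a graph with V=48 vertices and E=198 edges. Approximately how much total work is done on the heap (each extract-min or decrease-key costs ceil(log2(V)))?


Dijkstra with a binary heap: each vertex is extracted once, each edge may relax once.
Each heap operation costs O(log V).
V + E = 48 + 198 = 246
ceil(log2(48)) = 6 (since 2^5 = 32 < 48 <= 64 = 2^6)
Total heap work = (V+E) * ceil(log2(V)) = 246 * 6 = 1476


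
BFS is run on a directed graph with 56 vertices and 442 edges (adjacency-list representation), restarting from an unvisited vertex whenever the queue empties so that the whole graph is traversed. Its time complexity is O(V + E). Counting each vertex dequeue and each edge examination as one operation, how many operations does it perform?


A full BFS traversal dequeues each vertex exactly once and examines each directed edge exactly once.
V = 56 (vertex processing cost)
E = 442 (edge examination cost)
Total operations proportional to V + E = 56 + 442 = 498


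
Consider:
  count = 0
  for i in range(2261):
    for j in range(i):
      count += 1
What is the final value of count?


For each i, the inner loop runs i times:
  i=0: inner runs 0 times
  i=1: inner runs 1 time
  i=2: inner runs 2 times
  i=3: inner runs 3 times
  i=4: inner runs 4 times
  i=5: inner runs 5 times
  i=6: inner runs 6 times
  i=7: inner runs 7 times
  ...
Total = 0 + 1 + 2 + ... + 2260 = 2261*(2261-1)/2 = 2554930


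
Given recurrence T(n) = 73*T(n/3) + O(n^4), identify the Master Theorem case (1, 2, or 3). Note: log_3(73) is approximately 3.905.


Master Theorem parameters: a=73, b=3, c=4
log_b(a) = 3.905
Compare b^c with a: 3^4 = 81 > 73, so c > log_b(a).
Comparing c=4 vs log_b(a)=3.905:
4 > 3.905 => Case 3
Result: T(n) = O(n^4)
Master Theorem case = 3


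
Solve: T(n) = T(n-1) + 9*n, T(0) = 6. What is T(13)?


Expanding the recurrence:
T(13) = T(12) + 9*13
       = T(11) + 9*12 + 9*13
       ...
       = T(0) + 9*(1 + 2 + ... + 13)
       = 6 + 9 * 13*14/2
       = 6 + 9 * 91
       = 6 + 819 = 825


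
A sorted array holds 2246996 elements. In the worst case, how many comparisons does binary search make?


Halving sequence: 2246996 -> 1123498 -> 561749 -> 280874 -> 140437 -> 70218 -> 35109 -> 17554 -> 8777 -> 4388 -> 2194 -> 1097 -> 548 -> 274 -> 137 -> 68 -> 34 -> 17 -> 8 -> 4 -> 2 -> 1
Number of halvings = 21
Max comparisons = 21 + 1 = 22


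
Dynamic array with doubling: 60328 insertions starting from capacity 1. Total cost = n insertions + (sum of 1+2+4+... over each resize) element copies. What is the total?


n = 60328
Insertion costs: 60328
Resizes copy 1, 2, 4, ... up to the largest power of 2 that is <= n-1 = 60327, i.e. 32768.
Copy costs = 1 + 2 + 4 + 8 + 16 + 32 + 64 + 128 + 256 + 512 + 1024 + 2048 + 4096 + 8192 + 16384 + 32768 = 65535
Total = 60328 + 65535 = 125863


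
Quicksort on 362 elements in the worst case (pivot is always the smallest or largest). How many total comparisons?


In the worst case, each partition step picks the worst pivot:
  Partition 1: 361 comparisons (n-1 elements to compare)
  Partition 2: 360 comparisons
  Partition 3: 359 comparisons
  Partition 4: 358 comparisons
  Partition 5: 357 comparisons
  ...
  Last partition: 0 comparisons
Total = (n-1) + (n-2) + ... + 1 + 0 = n*(n-1)/2
= 362*361/2 = 65341


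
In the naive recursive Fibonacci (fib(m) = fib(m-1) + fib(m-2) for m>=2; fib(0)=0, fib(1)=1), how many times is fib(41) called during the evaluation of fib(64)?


Let N(m) = number of times fib(m) is called while evaluating fib(64).
N(64) = 1 (the initial call).
N(63) = 1 (only fib(64) calls it).
For 1 <= m <= 62: fib(m) is called by fib(m+1) and fib(m+2), so
  N(m) = N(m+1) + N(m+2).
fib(0) is called only by fib(2), so N(0) = N(2).
Walk down from m=64:
  N(64)=1, N(63)=1, N(62)=2, N(61)=3, N(60)=5, N(59)=8, N(58)=13, N(57)=21, N(56)=34, N(55)=55, N(54)=89, N(53)=144, N(52)=233, N(51)=377, N(50)=610, N(49)=987, N(48)=1597, N(47)=2584, N(46)=4181, N(45)=6765, N(44)=10946, N(43)=17711, N(42)=28657, N(41)=46368
N(41) = 46368


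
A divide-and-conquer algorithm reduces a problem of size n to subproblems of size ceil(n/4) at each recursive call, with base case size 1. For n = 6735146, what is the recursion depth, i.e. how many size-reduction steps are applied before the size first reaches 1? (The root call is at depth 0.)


Each step divides the size by 4 (rounding up); after k steps the size is ceil(n/4^k), which equals 1 exactly when 4^k >= n.
So the depth is the smallest k with 4^k >= 6735146, i.e. ceil(log_4(6735146)).
4^11 = 4194304 < 6735146 <= 16777216 = 4^12
Recursion depth = 12


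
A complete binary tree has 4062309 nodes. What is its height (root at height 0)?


In a complete binary tree, level k holds nodes 2^k .. 2^(k+1)-1 (1-indexed).
Height = floor(log2(n)) = floor(log2(4062309)) = 21
Check: 2^21 = 2097152 <= 4062309 < 4194304 = 2^22


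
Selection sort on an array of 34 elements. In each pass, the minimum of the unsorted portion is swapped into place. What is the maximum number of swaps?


Selection sort performs one swap per pass:
  Pass 1: find min in positions 0 to 33, swap with position 0
  Pass 2: find min in positions 1 to 33, swap with position 1
  Pass 3: find min in positions 2 to 33, swap with position 2
  Pass 4: find min in positions 3 to 33, swap with position 3
  Pass 5: find min in positions 4 to 33, swap with position 4
  ... (28 more passes)
Total passes (and swaps) = n - 1 = 34 - 1 = 33


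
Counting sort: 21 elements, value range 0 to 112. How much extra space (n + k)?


n = 21 (output array)
k = 113 (count array for 113 distinct values)
Extra space = 21 + 113 = 134


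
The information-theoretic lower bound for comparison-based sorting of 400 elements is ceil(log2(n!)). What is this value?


A binary decision tree of height h has at most 2^h leaves and needs at least n! of them, so h >= ceil(log2(n!)).
400! is far too large to multiply out, so use Stirling's series:
  ln(n!) ~ n ln n - n + (1/2) ln(2 pi n) + 1/(12n)  (error below 1/(360 n^3), negligible here)
  ln(400) = 5.9914645
  n ln n = 400 * 5.9914645 = 2396.5858
  (1/2) ln(2 pi * 400) = (1/2) ln(2513.2741) = 3.9147
  1/(12*400) = 0.0002
  ln(400!) ~ 2396.5858 - 400 + 3.9147 + 0.0002 = 2000.5007
Convert to base 2: log2(400!) = 2000.5007 / ln 2 = 2000.5007 / 0.69314718 = 2886.1124
ceil(2886.1124) = 2887


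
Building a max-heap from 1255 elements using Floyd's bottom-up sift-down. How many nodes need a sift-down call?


In a heap of 1255 elements (0-indexed array):
  Last element index: 1254
  Parent of last element: floor((1254 - 1) / 2) = 626
  Internal nodes: indices 0 to 626
  Count = floor(1255/2) = 627


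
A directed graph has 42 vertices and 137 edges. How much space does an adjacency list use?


Adjacency list: one list head per vertex + one entry per edge
Vertex heads: 42
Edge entries: 137
Total = 42 + 137 = 179


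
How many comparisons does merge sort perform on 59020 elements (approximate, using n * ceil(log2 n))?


Recursion depth: ceil(log2(59020)) = 16
Each recursion level merges n = 59020 elements
Total = 59020 * 16 = 944320


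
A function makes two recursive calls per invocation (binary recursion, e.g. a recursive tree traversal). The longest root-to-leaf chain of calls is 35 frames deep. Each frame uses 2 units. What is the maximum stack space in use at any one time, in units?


Binary recursion: the two calls run one after the other, so only one root-to-leaf chain of frames is on the stack at a time.
Maximum depth (longest chain) = 35 frames
Each frame = 2 units
Max stack space = 35 * 2 = 70


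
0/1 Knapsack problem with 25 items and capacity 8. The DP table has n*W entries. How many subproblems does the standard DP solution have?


The DP table is indexed by (item, capacity).
Rows: 25 items
Columns: 8 capacity values (1 to W)
Total subproblems = 25 * 8 = 200


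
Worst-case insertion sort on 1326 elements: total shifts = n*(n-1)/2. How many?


Sum of shifts = 1 + 2 + 3 + ... + 1325
= 1326 * 1325 / 2
= 1756950 / 2
= 878475


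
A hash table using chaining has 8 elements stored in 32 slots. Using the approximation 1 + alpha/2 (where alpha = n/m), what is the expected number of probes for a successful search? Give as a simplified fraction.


Load factor alpha = n/m = 8/32
Expected probes = 1 + alpha/2 = 1 + 8/(2*32)
= 1 + 8/64
= 64/64 + 8/64
= 72/64
Simplify: 9/8


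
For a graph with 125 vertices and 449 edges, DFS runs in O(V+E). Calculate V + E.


A full DFS traversal visits each vertex once and examines each edge once.
V = 125
E = 449
Sum = 125 + 449 = 574


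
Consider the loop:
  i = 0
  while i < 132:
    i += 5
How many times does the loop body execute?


Starting at i = 0, each iteration adds 5.
Iterations until i >= 132:
  Iteration 1: i = 0 -> i = 5
  Iteration 2: i = 5 -> i = 10
  Iteration 3: i = 10 -> i = 15
  Iteration 4: i = 15 -> i = 20
  Iteration 5: i = 20 -> i = 25
  Iteration 6: i = 25 -> i = 30
  Iteration 7: i = 30 -> i = 35
  Iteration 8: i = 35 -> i = 40
  ... continuing ...
Total iterations = ceil(132/5) = 27


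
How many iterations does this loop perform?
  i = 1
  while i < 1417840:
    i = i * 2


The loop variable doubles each iteration:
i = 1 -> 2 -> 4 -> 8 -> 16 -> 32 -> 64 -> 128 -> 256 -> 512 -> 1024 -> 2048 -> 4096 -> 8192 -> 16384 -> 32768 -> 65536 -> 131072 -> 262144 -> 524288 -> 1048576 -> 2097152 (stop, 2097152 >= 1417840)
Number of doublings = ceil(log2(1417840)) = 21


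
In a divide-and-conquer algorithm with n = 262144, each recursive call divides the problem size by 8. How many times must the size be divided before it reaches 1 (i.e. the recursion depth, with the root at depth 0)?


Number of divisions = log_8(262144)
Sizes: 262144 -> 32768 -> 4096 -> 512 -> 64 -> 8 -> 1 (6 divisions)
Recursion depth = 6


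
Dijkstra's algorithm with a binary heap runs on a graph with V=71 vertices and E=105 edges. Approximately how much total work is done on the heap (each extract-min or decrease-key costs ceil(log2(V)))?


Dijkstra with a binary heap: each vertex is extracted once, each edge may relax once.
Each heap operation costs O(log V).
V + E = 71 + 105 = 176
ceil(log2(71)) = 7 (since 2^6 = 64 < 71 <= 128 = 2^7)
Total heap work = (V+E) * ceil(log2(V)) = 176 * 7 = 1232


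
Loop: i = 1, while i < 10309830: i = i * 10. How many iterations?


i multiplies by 10 each step:
i = 1 -> 10 -> 100 -> 1000 -> 10000 -> 100000 -> 1000000 -> 10000000 -> 100000000 (stop)
Iterations = ceil(log_10(10309830)) = 8


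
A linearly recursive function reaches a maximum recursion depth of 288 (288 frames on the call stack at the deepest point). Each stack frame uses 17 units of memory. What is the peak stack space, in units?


Maximum recursion depth = 288 frames
Memory per frame = 17 units
Total stack space = depth * frame_size
= 288 * 17 = 4896


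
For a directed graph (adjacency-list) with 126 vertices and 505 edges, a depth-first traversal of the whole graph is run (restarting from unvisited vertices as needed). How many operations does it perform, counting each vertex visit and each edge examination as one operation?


A full DFS traversal visits each vertex once and examines each edge once.
V = 126
E = 505
Sum = 126 + 505 = 631


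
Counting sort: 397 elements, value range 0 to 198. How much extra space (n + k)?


n = 397 (output array)
k = 199 (count array for 199 distinct values)
Extra space = 397 + 199 = 596


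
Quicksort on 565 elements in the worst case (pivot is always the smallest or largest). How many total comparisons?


In the worst case, each partition step picks the worst pivot:
  Partition 1: 564 comparisons (n-1 elements to compare)
  Partition 2: 563 comparisons
  Partition 3: 562 comparisons
  Partition 4: 561 comparisons
  Partition 5: 560 comparisons
  ...
  Last partition: 0 comparisons
Total = (n-1) + (n-2) + ... + 1 + 0 = n*(n-1)/2
= 565*564/2 = 159330


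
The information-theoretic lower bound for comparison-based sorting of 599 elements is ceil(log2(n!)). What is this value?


A binary decision tree of height h has at most 2^h leaves and needs at least n! of them, so h >= ceil(log2(n!)).
599! is far too large to multiply out, so use Stirling's series:
  ln(n!) ~ n ln n - n + (1/2) ln(2 pi n) + 1/(12n)  (error below 1/(360 n^3), negligible here)
  ln(599) = 6.3952616
  n ln n = 599 * 6.3952616 = 3830.7617
  (1/2) ln(2 pi * 599) = (1/2) ln(3763.6280) = 4.1166
  1/(12*599) = 0.0001
  ln(599!) ~ 3830.7617 - 599 + 4.1166 + 0.0001 = 3235.8784
Convert to base 2: log2(599!) = 3235.8784 / ln 2 = 3235.8784 / 0.69314718 = 4668.3857
ceil(4668.3857) = 4669


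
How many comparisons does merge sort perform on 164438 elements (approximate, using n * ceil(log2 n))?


Recursion depth: ceil(log2(164438)) = 18
Each recursion level merges n = 164438 elements
Total = 164438 * 18 = 2959884


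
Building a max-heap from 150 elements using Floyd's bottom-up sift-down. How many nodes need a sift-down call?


In a heap of 150 elements (0-indexed array):
  Last element index: 149
  Parent of last element: floor((149 - 1) / 2) = 74
  Internal nodes: indices 0 to 74
  Count = floor(150/2) = 75


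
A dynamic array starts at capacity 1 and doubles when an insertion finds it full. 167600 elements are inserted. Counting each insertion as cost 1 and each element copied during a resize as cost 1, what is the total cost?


n = 167600
Insertion costs: 167600
Resizes copy 1, 2, 4, ... up to the largest power of 2 that is <= n-1 = 167599, i.e. 131072.
Copy costs = 1 + 2 + 4 + 8 + 16 + 32 + 64 + 128 + 256 + 512 + 1024 + 2048 + 4096 + 8192 + 16384 + 32768 + 65536 + 131072 = 262143
Total = 167600 + 262143 = 429743


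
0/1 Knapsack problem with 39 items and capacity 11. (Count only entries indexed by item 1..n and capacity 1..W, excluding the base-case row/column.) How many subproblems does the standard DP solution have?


The DP table is indexed by (item, capacity).
Rows: 39 items
Columns: 11 capacity values (1 to W)
Total subproblems = 39 * 11 = 429


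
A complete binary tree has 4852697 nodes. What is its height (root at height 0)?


In a complete binary tree, level k holds nodes 2^k .. 2^(k+1)-1 (1-indexed).
Height = floor(log2(n)) = floor(log2(4852697)) = 22
Check: 2^22 = 4194304 <= 4852697 < 8388608 = 2^23


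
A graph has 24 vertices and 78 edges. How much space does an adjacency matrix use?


Adjacency matrix: V x V grid of entries
Space = V^2 = 24^2 = 24 * 24 = 576


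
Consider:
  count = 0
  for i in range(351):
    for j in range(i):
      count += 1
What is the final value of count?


For each i, the inner loop runs i times:
  i=0: inner runs 0 times
  i=1: inner runs 1 time
  i=2: inner runs 2 times
  i=3: inner runs 3 times
  i=4: inner runs 4 times
  i=5: inner runs 5 times
  i=6: inner runs 6 times
  i=7: inner runs 7 times
  ...
Total = 0 + 1 + 2 + ... + 350 = 351*(351-1)/2 = 61425


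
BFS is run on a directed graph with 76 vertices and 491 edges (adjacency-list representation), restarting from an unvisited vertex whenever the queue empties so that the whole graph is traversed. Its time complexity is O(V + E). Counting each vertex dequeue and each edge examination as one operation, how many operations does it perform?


A full BFS traversal dequeues each vertex exactly once and examines each directed edge exactly once.
V = 76 (vertex processing cost)
E = 491 (edge examination cost)
Total operations proportional to V + E = 76 + 491 = 567


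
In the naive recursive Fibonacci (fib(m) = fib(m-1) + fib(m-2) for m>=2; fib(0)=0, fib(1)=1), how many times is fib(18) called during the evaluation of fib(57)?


Let N(m) = number of times fib(m) is called while evaluating fib(57).
N(57) = 1 (the initial call).
N(56) = 1 (only fib(57) calls it).
For 1 <= m <= 55: fib(m) is called by fib(m+1) and fib(m+2), so
  N(m) = N(m+1) + N(m+2).
fib(0) is called only by fib(2), so N(0) = N(2).
Walk down from m=57:
  N(57)=1, N(56)=1, N(55)=2, N(54)=3, N(53)=5, N(52)=8, N(51)=13, N(50)=21, N(49)=34, N(48)=55, N(47)=89, N(46)=144, N(45)=233, N(44)=377, N(43)=610, N(42)=987, N(41)=1597, N(40)=2584, N(39)=4181, N(38)=6765, N(37)=10946, N(36)=17711, N(35)=28657, N(34)=46368, N(33)=75025, N(32)=121393, N(31)=196418, N(30)=317811, N(29)=514229, N(28)=832040, N(27)=1346269, N(26)=2178309, N(25)=3524578, N(24)=5702887, N(23)=9227465, N(22)=14930352, N(21)=24157817, N(20)=39088169, N(19)=63245986, N(18)=102334155
N(18) = 102334155


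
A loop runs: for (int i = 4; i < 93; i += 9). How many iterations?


Loop starts at i = 4, increments by 9, stops when i >= 93.
Number of iterations = ceil((93 - 4) / 9)
= ceil(89 / 9)
= 10


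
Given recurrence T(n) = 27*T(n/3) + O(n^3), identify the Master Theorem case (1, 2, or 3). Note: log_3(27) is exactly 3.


Master Theorem parameters: a=27, b=3, c=3
log_b(a) = 3
Compare b^c with a: 3^3 = 27 = 27, so c = log_b(a).
Comparing c=3 vs log_b(a)=3:
3 = 3 => Case 2
Result: T(n) = O(n^3 * log n)
Master Theorem case = 2


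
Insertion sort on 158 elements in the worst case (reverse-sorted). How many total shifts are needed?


In the worst case (reverse-sorted), each element shifts past all previous:
  Element 1: 1 shifts
  Element 2: 2 shifts
  Element 3: 3 shifts
  Element 4: 4 shifts
  Element 5: 5 shifts
  ...
  Element 157: 157 shifts
Total = 1 + 2 + ... + 157
= 158*(158-1)/2 = 12403


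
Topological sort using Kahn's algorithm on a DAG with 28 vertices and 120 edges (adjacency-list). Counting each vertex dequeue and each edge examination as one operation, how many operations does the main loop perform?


Kahn's algorithm:
  1. Compute in-degrees: O(V + E)
  2. Process queue: each vertex dequeued once (O(V))
     each edge examined once (O(E))
Total = V + E = 28 + 120 = 148


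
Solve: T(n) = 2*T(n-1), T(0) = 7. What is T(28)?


Unrolling:
T(28) = 2*T(27) = 2^2*T(26) = ... = 2^28*T(0)
= 2^28 * 7
= 268435456 * 7 = 1879048192


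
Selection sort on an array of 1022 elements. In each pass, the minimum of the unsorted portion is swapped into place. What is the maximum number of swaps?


Selection sort performs one swap per pass:
  Pass 1: find min in positions 0 to 1021, swap with position 0
  Pass 2: find min in positions 1 to 1021, swap with position 1
  Pass 3: find min in positions 2 to 1021, swap with position 2
  Pass 4: find min in positions 3 to 1021, swap with position 3
  Pass 5: find min in positions 4 to 1021, swap with position 4
  ... (1016 more passes)
Total passes (and swaps) = n - 1 = 1022 - 1 = 1021


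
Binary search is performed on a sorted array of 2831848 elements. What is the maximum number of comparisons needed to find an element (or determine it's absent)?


Binary search halves the search space each comparison:
  Step 1: search space = 2831848 -> 1415924
  Step 2: search space = 1415924 -> 707962
  Step 3: search space = 707962 -> 353981
  Step 4: search space = 353981 -> 176990
  Step 5: search space = 176990 -> 88495
  Step 6: search space = 88495 -> 44247
  Step 7: search space = 44247 -> 22123
  Step 8: search space = 22123 -> 11061
  Step 9: search space = 11061 -> 5530
  Step 10: search space = 5530 -> 2765
  Step 11: search space = 2765 -> 1382
  Step 12: search space = 1382 -> 691
  Step 13: search space = 691 -> 345
  Step 14: search space = 345 -> 172
  Step 15: search space = 172 -> 86
  Step 16: search space = 86 -> 43
  Step 17: search space = 43 -> 21
  Step 18: search space = 21 -> 10
  Step 19: search space = 10 -> 5
  Step 20: search space = 5 -> 2
  Step 21: search space = 2 -> 1
  Step 22: search space = 1 (final check)
Maximum comparisons = floor(log2(2831848)) + 1 = 21 + 1 = 22


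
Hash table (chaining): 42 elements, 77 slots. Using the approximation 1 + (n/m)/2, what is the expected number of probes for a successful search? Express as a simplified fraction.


Computing expected probes:
alpha = 42/77
= 1 + alpha/2
= 1 + 42/(2*77)
= (2*77 + 42) / (2*77)
= 196/154 = 14/11


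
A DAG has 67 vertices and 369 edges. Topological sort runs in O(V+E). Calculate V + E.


V = 67 (vertex processing)
E = 369 (edge processing)
V + E = 67 + 369 = 436


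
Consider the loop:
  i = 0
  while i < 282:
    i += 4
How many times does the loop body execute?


Starting at i = 0, each iteration adds 4.
Iterations until i >= 282:
  Iteration 1: i = 0 -> i = 4
  Iteration 2: i = 4 -> i = 8
  Iteration 3: i = 8 -> i = 12
  Iteration 4: i = 12 -> i = 16
  Iteration 5: i = 16 -> i = 20
  Iteration 6: i = 20 -> i = 24
  Iteration 7: i = 24 -> i = 28
  Iteration 8: i = 28 -> i = 32
  ... continuing ...
Total iterations = ceil(282/4) = 71


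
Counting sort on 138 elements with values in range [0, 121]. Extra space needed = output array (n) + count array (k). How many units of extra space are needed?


Output array size: 138 (to store sorted result)
Count array size: 122 (one slot per possible value, range 0 to 121)
Total extra space = 138 + 122 = 260


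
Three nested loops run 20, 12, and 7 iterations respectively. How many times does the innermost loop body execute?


Loop 1 (outermost): 20 iterations
Loop 2 (middle): 12 iterations per outer
Loop 3 (innermost): 7 iterations per middle
Total = 20 * 12 * 7 = 1680


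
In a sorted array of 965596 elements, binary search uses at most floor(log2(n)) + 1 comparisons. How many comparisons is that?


Halving sequence: 965596 -> 482798 -> 241399 -> 120699 -> 60349 -> 30174 -> 15087 -> 7543 -> 3771 -> 1885 -> 942 -> 471 -> 235 -> 117 -> 58 -> 29 -> 14 -> 7 -> 3 -> 1
Number of halvings = 19
Max comparisons = 19 + 1 = 20


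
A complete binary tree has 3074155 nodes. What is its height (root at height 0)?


In a complete binary tree, level k holds nodes 2^k .. 2^(k+1)-1 (1-indexed).
Height = floor(log2(n)) = floor(log2(3074155)) = 21
Check: 2^21 = 2097152 <= 3074155 < 4194304 = 2^22


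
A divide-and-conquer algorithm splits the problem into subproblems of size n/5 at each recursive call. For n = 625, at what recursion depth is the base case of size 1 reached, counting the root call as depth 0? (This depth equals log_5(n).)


At each depth, the problem size is divided by 5:
  Depth 0: problem size = 625
  Depth 1: problem size = 125
  Depth 2: problem size = 25
  Depth 3: problem size = 5
  Depth 4: problem size = 1 (base case)
The base case is reached at depth log_5(625) = 4 (the tree has 5 levels counting depth 0, but the depth asked for is 4).
Recursion depth = 4


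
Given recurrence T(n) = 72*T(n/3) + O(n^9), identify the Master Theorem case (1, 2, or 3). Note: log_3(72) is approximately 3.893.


Master Theorem parameters: a=72, b=3, c=9
log_b(a) = 3.893
Compare b^c with a: 3^9 = 19683 > 72, so c > log_b(a).
Comparing c=9 vs log_b(a)=3.893:
9 > 3.893 => Case 3
Result: T(n) = O(n^9)
Master Theorem case = 3


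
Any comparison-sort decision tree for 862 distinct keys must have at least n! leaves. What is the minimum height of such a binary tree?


A binary decision tree of height h has at most 2^h leaves and needs at least n! of them, so h >= ceil(log2(n!)).
862! is far too large to multiply out, so use Stirling's series:
  ln(n!) ~ n ln n - n + (1/2) ln(2 pi n) + 1/(12n)  (error below 1/(360 n^3), negligible here)
  ln(862) = 6.7592553
  n ln n = 862 * 6.7592553 = 5826.4781
  (1/2) ln(2 pi * 862) = (1/2) ln(5416.1057) = 4.2986
  1/(12*862) = 0.0001
  ln(862!) ~ 5826.4781 - 862 + 4.2986 + 0.0001 = 4968.7768
Convert to base 2: log2(862!) = 4968.7768 / ln 2 = 4968.7768 / 0.69314718 = 7168.4297
ceil(7168.4297) = 7169


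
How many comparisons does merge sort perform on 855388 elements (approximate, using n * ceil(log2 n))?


Recursion depth: ceil(log2(855388)) = 20
Each recursion level merges n = 855388 elements
Total = 855388 * 20 = 17107760


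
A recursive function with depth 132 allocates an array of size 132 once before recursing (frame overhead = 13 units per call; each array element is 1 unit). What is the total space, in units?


Array allocation: 132 units (allocated once)
Stack frames: 132 deep * 13 per frame = 1716 units
Total = 132 + 1716 = 1848


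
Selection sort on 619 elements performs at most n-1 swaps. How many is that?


Each of the 618 passes places one element in its final position.
Pass 1: swap minimum into position 0
Pass 2: swap minimum of remaining into position 1
...
Pass 618: last two elements, one swap
Maximum swaps = 619 - 1 = 618


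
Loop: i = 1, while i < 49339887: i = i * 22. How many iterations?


i multiplies by 22 each step:
i = 1 -> 22 -> 484 -> 10648 -> 234256 -> 5153632 -> 113379904 (stop)
Iterations = ceil(log_22(49339887)) = 6


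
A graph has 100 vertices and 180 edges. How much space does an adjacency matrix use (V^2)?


Adjacency matrix: V x V grid of entries
Space = V^2 = 100^2 = 100 * 100 = 10000


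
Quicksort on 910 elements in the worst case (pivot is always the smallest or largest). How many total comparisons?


In the worst case, each partition step picks the worst pivot:
  Partition 1: 909 comparisons (n-1 elements to compare)
  Partition 2: 908 comparisons
  Partition 3: 907 comparisons
  Partition 4: 906 comparisons
  Partition 5: 905 comparisons
  ...
  Last partition: 0 comparisons
Total = (n-1) + (n-2) + ... + 1 + 0 = n*(n-1)/2
= 910*909/2 = 413595


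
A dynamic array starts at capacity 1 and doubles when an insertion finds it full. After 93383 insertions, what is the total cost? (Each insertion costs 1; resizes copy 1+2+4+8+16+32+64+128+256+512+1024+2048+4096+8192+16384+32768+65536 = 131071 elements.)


Insertion cost: 93383 (one per element)
Resizes occur just before inserting elements 2, 3, 5, 9, ...
Elements copied at each resize: 1 + 2 + 4 + 8 + 16 + 32 + 64 + 128 + 256 + 512 + 1024 + 2048 + 4096 + 8192 + 16384 + 32768 + 65536
Sum of copies = 131071 (geometric series: 2^k - 1)
Total = 93383 + 131071 = 224454


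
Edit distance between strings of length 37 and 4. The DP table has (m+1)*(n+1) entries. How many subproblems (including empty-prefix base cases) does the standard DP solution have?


The table includes base cases (empty prefixes).
Rows: (m+1) = 38
Columns: (n+1) = 5
Total = 38 * 5 = 190


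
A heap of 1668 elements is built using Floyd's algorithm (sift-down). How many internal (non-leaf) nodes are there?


Leaf nodes occupy roughly half the array.
Sift-down is called for each internal node, starting from the last one.
Internal nodes = floor(n/2) = floor(1668/2) = 834


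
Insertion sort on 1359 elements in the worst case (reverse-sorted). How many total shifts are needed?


In the worst case (reverse-sorted), each element shifts past all previous:
  Element 1: 1 shifts
  Element 2: 2 shifts
  Element 3: 3 shifts
  Element 4: 4 shifts
  Element 5: 5 shifts
  ...
  Element 1358: 1358 shifts
Total = 1 + 2 + ... + 1358
= 1359*(1359-1)/2 = 922761


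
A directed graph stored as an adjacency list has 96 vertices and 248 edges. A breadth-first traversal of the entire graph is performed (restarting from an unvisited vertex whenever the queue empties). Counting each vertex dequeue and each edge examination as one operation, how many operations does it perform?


A full BFS traversal dequeues each vertex once and examines each edge once.
Vertex visits: 96
Edge visits: 248
V + E = 96 + 248 = 344


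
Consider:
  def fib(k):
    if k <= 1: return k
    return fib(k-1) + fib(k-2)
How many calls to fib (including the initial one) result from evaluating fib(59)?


Let C(m) = total calls to evaluate fib(m). Then C(0)=C(1)=1, and
C(m) = 1 + C(m-1) + C(m-2) for m >= 2.
Build the table (each entry = 1 + previous two):
  C(0) = 1
  C(1) = 1
  C(2) = 1 + 1 + 1 = 3
  C(3) = 1 + 3 + 1 = 5
  C(4) = 1 + 5 + 3 = 9
  C(5) = 1 + 9 + 5 = 15
  C(6) = 1 + 15 + 9 = 25
  C(7) = 1 + 25 + 15 = 41
  C(8) = 1 + 41 + 25 = 67
  C(9) = 1 + 67 + 41 = 109
  C(10) = 1 + 109 + 67 = 177
  C(11) = 1 + 177 + 109 = 287
  C(12) = 1 + 287 + 177 = 465
  C(13) = 1 + 465 + 287 = 753
  C(14) = 1 + 753 + 465 = 1219
  C(15) = 1 + 1219 + 753 = 1973
  C(16) = 1 + 1973 + 1219 = 3193
  C(17) = 1 + 3193 + 1973 = 5167
  C(18) = 1 + 5167 + 3193 = 8361
  C(19) = 1 + 8361 + 5167 = 13529
  C(20) = 1 + 13529 + 8361 = 21891
  C(21) = 1 + 21891 + 13529 = 35421
  C(22) = 1 + 35421 + 21891 = 57313
  C(23) = 1 + 57313 + 35421 = 92735
  C(24) = 1 + 92735 + 57313 = 150049
  C(25) = 1 + 150049 + 92735 = 242785
  C(26) = 1 + 242785 + 150049 = 392835
  C(27) = 1 + 392835 + 242785 = 635621
  C(28) = 1 + 635621 + 392835 = 1028457
  C(29) = 1 + 1028457 + 635621 = 1664079
  C(30) = 1 + 1664079 + 1028457 = 2692537
  C(31) = 1 + 2692537 + 1664079 = 4356617
  C(32) = 1 + 4356617 + 2692537 = 7049155
  C(33) = 1 + 7049155 + 4356617 = 11405773
  C(34) = 1 + 11405773 + 7049155 = 18454929
  C(35) = 1 + 18454929 + 11405773 = 29860703
  C(36) = 1 + 29860703 + 18454929 = 48315633
  C(37) = 1 + 48315633 + 29860703 = 78176337
  C(38) = 1 + 78176337 + 48315633 = 126491971
  C(39) = 1 + 126491971 + 78176337 = 204668309
  C(40) = 1 + 204668309 + 126491971 = 331160281
  C(41) = 1 + 331160281 + 204668309 = 535828591
  C(42) = 1 + 535828591 + 331160281 = 866988873
  C(43) = 1 + 866988873 + 535828591 = 1402817465
  C(44) = 1 + 1402817465 + 866988873 = 2269806339
  C(45) = 1 + 2269806339 + 1402817465 = 3672623805
  C(46) = 1 + 3672623805 + 2269806339 = 5942430145
  C(47) = 1 + 5942430145 + 3672623805 = 9615053951
  C(48) = 1 + 9615053951 + 5942430145 = 15557484097
  C(49) = 1 + 15557484097 + 9615053951 = 25172538049
  C(50) = 1 + 25172538049 + 15557484097 = 40730022147
  C(51) = 1 + 40730022147 + 25172538049 = 65902560197
  C(52) = 1 + 65902560197 + 40730022147 = 106632582345
  C(53) = 1 + 106632582345 + 65902560197 = 172535142543
  C(54) = 1 + 172535142543 + 106632582345 = 279167724889
  C(55) = 1 + 279167724889 + 172535142543 = 451702867433
  C(56) = 1 + 451702867433 + 279167724889 = 730870592323
  C(57) = 1 + 730870592323 + 451702867433 = 1182573459757
  C(58) = 1 + 1182573459757 + 730870592323 = 1913444052081
  C(59) = 1 + 1913444052081 + 1182573459757 = 3096017511839
Total calls for fib(59) = 3096017511839


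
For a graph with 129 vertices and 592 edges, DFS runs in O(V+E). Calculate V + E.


A full DFS traversal visits each vertex once and examines each edge once.
V = 129
E = 592
Sum = 129 + 592 = 721


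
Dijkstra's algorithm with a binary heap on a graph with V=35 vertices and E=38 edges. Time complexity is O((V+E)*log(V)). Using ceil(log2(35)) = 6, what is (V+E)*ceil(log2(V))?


Dijkstra with a binary heap: each vertex is extracted once, each edge may relax once.
Each heap operation costs O(log V).
V + E = 35 + 38 = 73
ceil(log2(35)) = 6 (since 2^5 = 32 < 35 <= 64 = 2^6)
Total heap work = (V+E) * ceil(log2(V)) = 73 * 6 = 438


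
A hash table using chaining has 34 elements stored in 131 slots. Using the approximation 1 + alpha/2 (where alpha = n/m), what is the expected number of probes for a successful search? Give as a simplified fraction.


Load factor alpha = n/m = 34/131
Expected probes = 1 + alpha/2 = 1 + 34/(2*131)
= 1 + 34/262
= 262/262 + 34/262
= 296/262
Simplify: 148/131


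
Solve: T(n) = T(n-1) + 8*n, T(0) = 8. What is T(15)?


Expanding the recurrence:
T(15) = T(14) + 8*15
       = T(13) + 8*14 + 8*15
       ...
       = T(0) + 8*(1 + 2 + ... + 15)
       = 8 + 8 * 15*16/2
       = 8 + 8 * 120
       = 8 + 960 = 968


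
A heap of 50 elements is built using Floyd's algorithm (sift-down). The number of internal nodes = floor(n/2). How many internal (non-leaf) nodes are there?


Leaf nodes occupy roughly half the array.
Sift-down is called for each internal node, starting from the last one.
Internal nodes = floor(n/2) = floor(50/2) = 25


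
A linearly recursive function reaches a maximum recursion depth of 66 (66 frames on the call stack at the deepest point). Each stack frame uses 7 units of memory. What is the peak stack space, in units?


Maximum recursion depth = 66 frames
Memory per frame = 7 units
Total stack space = depth * frame_size
= 66 * 7 = 462


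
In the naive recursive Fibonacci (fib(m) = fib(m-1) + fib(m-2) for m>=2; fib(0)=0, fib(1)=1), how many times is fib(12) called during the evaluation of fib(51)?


Let N(m) = number of times fib(m) is called while evaluating fib(51).
N(51) = 1 (the initial call).
N(50) = 1 (only fib(51) calls it).
For 1 <= m <= 49: fib(m) is called by fib(m+1) and fib(m+2), so
  N(m) = N(m+1) + N(m+2).
fib(0) is called only by fib(2), so N(0) = N(2).
Walk down from m=51:
  N(51)=1, N(50)=1, N(49)=2, N(48)=3, N(47)=5, N(46)=8, N(45)=13, N(44)=21, N(43)=34, N(42)=55, N(41)=89, N(40)=144, N(39)=233, N(38)=377, N(37)=610, N(36)=987, N(35)=1597, N(34)=2584, N(33)=4181, N(32)=6765, N(31)=10946, N(30)=17711, N(29)=28657, N(28)=46368, N(27)=75025, N(26)=121393, N(25)=196418, N(24)=317811, N(23)=514229, N(22)=832040, N(21)=1346269, N(20)=2178309, N(19)=3524578, N(18)=5702887, N(17)=9227465, N(16)=14930352, N(15)=24157817, N(14)=39088169, N(13)=63245986, N(12)=102334155
N(12) = 102334155


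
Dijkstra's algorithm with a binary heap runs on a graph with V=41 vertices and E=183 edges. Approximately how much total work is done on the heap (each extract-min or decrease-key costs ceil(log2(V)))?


Dijkstra with a binary heap: each vertex is extracted once, each edge may relax once.
Each heap operation costs O(log V).
V + E = 41 + 183 = 224
ceil(log2(41)) = 6 (since 2^5 = 32 < 41 <= 64 = 2^6)
Total heap work = (V+E) * ceil(log2(V)) = 224 * 6 = 1344


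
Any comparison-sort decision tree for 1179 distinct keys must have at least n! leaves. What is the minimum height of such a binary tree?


A binary decision tree of height h has at most 2^h leaves and needs at least n! of them, so h >= ceil(log2(n!)).
1179! is far too large to multiply out, so use Stirling's series:
  ln(n!) ~ n ln n - n + (1/2) ln(2 pi n) + 1/(12n)  (error below 1/(360 n^3), negligible here)
  ln(1179) = 7.0724219
  n ln n = 1179 * 7.0724219 = 8338.3854
  (1/2) ln(2 pi * 1179) = (1/2) ln(7407.8755) = 4.4551
  1/(12*1179) = 0.0001
  ln(1179!) ~ 8338.3854 - 1179 + 4.4551 + 0.0001 = 7163.8406
Convert to base 2: log2(1179!) = 7163.8406 / ln 2 = 7163.8406 / 0.69314718 = 10335.2373
ceil(10335.2373) = 10336


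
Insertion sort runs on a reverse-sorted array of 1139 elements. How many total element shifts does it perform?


Sum of shifts = 1 + 2 + 3 + ... + 1138
= 1139 * 1138 / 2
= 1296182 / 2
= 648091


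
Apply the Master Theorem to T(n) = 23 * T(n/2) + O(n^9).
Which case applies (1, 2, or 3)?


The Master Theorem: T(n) = a*T(n/b) + O(n^c)
  a = 23, b = 2, c = 9
log_b(a) = log_2(23) ~ 4.524
Compare b^c with a: 2^9 = 512 > 23, so c > log_b(a).
Since c > log_b(a), Case 3 applies.
T(n) = O(n^9)
Master Theorem case = 3


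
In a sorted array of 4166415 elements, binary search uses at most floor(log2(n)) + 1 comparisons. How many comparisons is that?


Halving sequence: 4166415 -> 2083207 -> 1041603 -> 520801 -> 260400 -> 130200 -> 65100 -> 32550 -> 16275 -> 8137 -> 4068 -> 2034 -> 1017 -> 508 -> 254 -> 127 -> 63 -> 31 -> 15 -> 7 -> 3 -> 1
Number of halvings = 21
Max comparisons = 21 + 1 = 22


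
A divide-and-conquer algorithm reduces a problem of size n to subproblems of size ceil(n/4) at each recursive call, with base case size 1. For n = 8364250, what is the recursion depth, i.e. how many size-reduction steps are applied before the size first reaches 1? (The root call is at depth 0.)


Each step divides the size by 4 (rounding up); after k steps the size is ceil(n/4^k), which equals 1 exactly when 4^k >= n.
So the depth is the smallest k with 4^k >= 8364250, i.e. ceil(log_4(8364250)).
4^11 = 4194304 < 8364250 <= 16777216 = 4^12
Recursion depth = 12


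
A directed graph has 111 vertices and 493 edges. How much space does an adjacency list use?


Adjacency list: one list head per vertex + one entry per edge
Vertex heads: 111
Edge entries: 493
Total = 111 + 493 = 604


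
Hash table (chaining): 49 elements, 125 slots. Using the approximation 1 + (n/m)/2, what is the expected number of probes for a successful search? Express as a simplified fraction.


Computing expected probes:
alpha = 49/125
= 1 + alpha/2
= 1 + 49/(2*125)
= (2*125 + 49) / (2*125)
= 299/250


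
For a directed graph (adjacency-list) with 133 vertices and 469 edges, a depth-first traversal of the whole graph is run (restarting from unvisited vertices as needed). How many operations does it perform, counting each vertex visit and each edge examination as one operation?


A full DFS traversal visits each vertex once and examines each edge once.
V = 133
E = 469
Sum = 133 + 469 = 602


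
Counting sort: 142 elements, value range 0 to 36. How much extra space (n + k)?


n = 142 (output array)
k = 37 (count array for 37 distinct values)
Extra space = 142 + 37 = 179


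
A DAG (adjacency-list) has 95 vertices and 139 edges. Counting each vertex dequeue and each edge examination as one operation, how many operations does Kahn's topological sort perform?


V = 95 (vertex processing)
E = 139 (edge processing)
V + E = 95 + 139 = 234


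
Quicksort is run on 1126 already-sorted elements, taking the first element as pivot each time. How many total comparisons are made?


Sum of comparisons per partition:
1125 + 1124 + ... + 1 + 0
= 1126 * (1126 - 1) / 2
= 1126 * 1125 / 2
= 633375


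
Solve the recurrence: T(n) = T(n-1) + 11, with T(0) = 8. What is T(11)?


Unrolling the recurrence:
T(11) = T(10) + 11
       = T(9) + 11 + 11
       = T(8) + 11*3
       ...
       = T(0) + 11*11
       = 8 + 121 = 129


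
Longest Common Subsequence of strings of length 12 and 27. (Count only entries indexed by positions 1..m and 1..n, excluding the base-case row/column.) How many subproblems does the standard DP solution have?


DP table indexed by positions in both strings.
First string: 12 positions
Second string: 27 positions
Total = 12 * 27 = 324


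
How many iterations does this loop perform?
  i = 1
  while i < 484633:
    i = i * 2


The loop variable doubles each iteration:
i = 1 -> 2 -> 4 -> 8 -> 16 -> 32 -> 64 -> 128 -> 256 -> 512 -> 1024 -> 2048 -> 4096 -> 8192 -> 16384 -> 32768 -> 65536 -> 131072 -> 262144 -> 524288 (stop, 524288 >= 484633)
Number of doublings = ceil(log2(484633)) = 19


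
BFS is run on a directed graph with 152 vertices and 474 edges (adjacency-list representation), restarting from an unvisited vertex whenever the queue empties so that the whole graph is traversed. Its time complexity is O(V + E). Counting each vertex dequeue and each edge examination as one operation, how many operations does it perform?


A full BFS traversal dequeues each vertex exactly once and examines each directed edge exactly once.
V = 152 (vertex processing cost)
E = 474 (edge examination cost)
Total operations proportional to V + E = 152 + 474 = 626


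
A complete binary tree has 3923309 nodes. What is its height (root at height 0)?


In a complete binary tree, level k holds nodes 2^k .. 2^(k+1)-1 (1-indexed).
Height = floor(log2(n)) = floor(log2(3923309)) = 21
Check: 2^21 = 2097152 <= 3923309 < 4194304 = 2^22


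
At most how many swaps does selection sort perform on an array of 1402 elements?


Each of the 1401 passes places one element in its final position.
Pass 1: swap minimum into position 0
Pass 2: swap minimum of remaining into position 1
...
Pass 1401: last two elements, one swap
Maximum swaps = 1402 - 1 = 1401


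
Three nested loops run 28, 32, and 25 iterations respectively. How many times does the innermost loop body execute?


Loop 1 (outermost): 28 iterations
Loop 2 (middle): 32 iterations per outer
Loop 3 (innermost): 25 iterations per middle
Total = 28 * 32 * 25 = 22400
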